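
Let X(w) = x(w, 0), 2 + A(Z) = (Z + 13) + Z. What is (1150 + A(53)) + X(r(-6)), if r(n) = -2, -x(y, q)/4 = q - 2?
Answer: 1275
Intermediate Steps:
x(y, q) = 8 - 4*q (x(y, q) = -4*(q - 2) = -4*(-2 + q) = 8 - 4*q)
A(Z) = 11 + 2*Z (A(Z) = -2 + ((Z + 13) + Z) = -2 + ((13 + Z) + Z) = -2 + (13 + 2*Z) = 11 + 2*Z)
X(w) = 8 (X(w) = 8 - 4*0 = 8 + 0 = 8)
(1150 + A(53)) + X(r(-6)) = (1150 + (11 + 2*53)) + 8 = (1150 + (11 + 106)) + 8 = (1150 + 117) + 8 = 1267 + 8 = 1275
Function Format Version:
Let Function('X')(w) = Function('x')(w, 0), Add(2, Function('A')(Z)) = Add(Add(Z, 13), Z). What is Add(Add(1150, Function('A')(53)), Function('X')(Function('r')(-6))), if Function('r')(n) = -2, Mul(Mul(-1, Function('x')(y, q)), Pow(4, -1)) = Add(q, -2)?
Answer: 1275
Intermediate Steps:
Function('x')(y, q) = Add(8, Mul(-4, q)) (Function('x')(y, q) = Mul(-4, Add(q, -2)) = Mul(-4, Add(-2, q)) = Add(8, Mul(-4, q)))
Function('A')(Z) = Add(11, Mul(2, Z)) (Function('A')(Z) = Add(-2, Add(Add(Z, 13), Z)) = Add(-2, Add(Add(13, Z), Z)) = Add(-2, Add(13, Mul(2, Z))) = Add(11, Mul(2, Z)))
Function('X')(w) = 8 (Function('X')(w) = Add(8, Mul(-4, 0)) = Add(8, 0) = 8)
Add(Add(1150, Function('A')(53)), Function('X')(Function('r')(-6))) = Add(Add(1150, Add(11, Mul(2, 53))), 8) = Add(Add(1150, Add(11, 106)), 8) = Add(Add(1150, 117), 8) = Add(1267, 8) = 1275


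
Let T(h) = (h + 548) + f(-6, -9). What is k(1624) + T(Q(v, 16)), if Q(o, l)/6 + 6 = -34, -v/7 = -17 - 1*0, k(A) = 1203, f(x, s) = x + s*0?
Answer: 1505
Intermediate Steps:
f(x, s) = x (f(x, s) = x + 0 = x)
v = 119 (v = -7*(-17 - 1*0) = -7*(-17 + 0) = -7*(-17) = 119)
Q(o, l) = -240 (Q(o, l) = -36 + 6*(-34) = -36 - 204 = -240)
T(h) = 542 + h (T(h) = (h + 548) - 6 = (548 + h) - 6 = 542 + h)
k(1624) + T(Q(v, 16)) = 1203 + (542 - 240) = 1203 + 302 = 1505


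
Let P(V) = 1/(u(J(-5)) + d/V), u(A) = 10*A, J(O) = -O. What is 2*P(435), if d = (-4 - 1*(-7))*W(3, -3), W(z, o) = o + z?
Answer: 1/25 ≈ 0.040000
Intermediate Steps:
d = 0 (d = (-4 - 1*(-7))*(-3 + 3) = (-4 + 7)*0 = 3*0 = 0)
P(V) = 1/50 (P(V) = 1/(10*(-1*(-5)) + 0/V) = 1/(10*5 + 0) = 1/(50 + 0) = 1/50)
2*P(435) = 2*(1/50) = 1/25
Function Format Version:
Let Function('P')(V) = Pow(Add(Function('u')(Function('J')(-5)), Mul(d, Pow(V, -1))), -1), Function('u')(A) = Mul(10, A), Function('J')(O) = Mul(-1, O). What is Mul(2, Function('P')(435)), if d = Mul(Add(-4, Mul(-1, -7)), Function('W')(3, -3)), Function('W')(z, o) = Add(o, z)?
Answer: Rational(1, 25) ≈ 0.040000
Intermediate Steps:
d = 0 (d = Mul(Add(-4, Mul(-1, -7)), Add(-3, 3)) = Mul(Add(-4, 7), 0) = Mul(3, 0) = 0)
Function('P')(V) = Rational(1, 50) (Function('P')(V) = Pow(Add(Mul(10, Mul(-1, -5)), Mul(0, Pow(V, -1))), -1) = Pow(Add(Mul(10, 5), 0), -1) = Pow(Add(50, 0), -1) = Pow(50, -1) = Rational(1, 50))
Mul(2, Function('P')(435)) = Mul(2, Rational(1, 50)) = Rational(1, 25)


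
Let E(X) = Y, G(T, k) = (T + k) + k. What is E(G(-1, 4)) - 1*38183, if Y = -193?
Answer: -38376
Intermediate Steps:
G(T, k) = T + 2*k
E(X) = -193
E(G(-1, 4)) - 1*38183 = -193 - 1*38183 = -193 - 38183 = -38376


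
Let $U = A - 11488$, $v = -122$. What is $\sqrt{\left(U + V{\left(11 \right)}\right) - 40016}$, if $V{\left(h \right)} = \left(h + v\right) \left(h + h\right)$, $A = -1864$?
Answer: $i \sqrt{55810} \approx 236.24 i$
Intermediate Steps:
$U = -13352$ ($U = -1864 - 11488 = -13352$)
$V{\left(h \right)} = 2 h \left(-122 + h\right)$ ($V{\left(h \right)} = \left(h - 122\right) \left(h + h\right) = \left(-122 + h\right) 2 h = 2 h \left(-122 + h\right)$)
$\sqrt{\left(U + V{\left(11 \right)}\right) - 40016} = \sqrt{\left(-13352 + 2 \cdot 11 \left(-122 + 11\right)\right) - 40016} = \sqrt{\left(-13352 + 2 \cdot 11 \left(-111\right)\right) - 40016} = \sqrt{\left(-13352 - 2442\right) - 40016} = \sqrt{-15794 - 40016} = \sqrt{-55810} = i \sqrt{55810}$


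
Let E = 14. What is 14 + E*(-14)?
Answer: -182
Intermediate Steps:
14 + E*(-14) = 14 + 14*(-14) = 14 - 196 = -182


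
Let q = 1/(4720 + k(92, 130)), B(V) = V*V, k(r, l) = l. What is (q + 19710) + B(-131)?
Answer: 178824351/4850 ≈ 36871.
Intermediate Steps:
B(V) = V²
q = 1/4850 (q = 1/(4720 + 130) = 1/4850 ≈ 0.00020619)
(q + 19710) + B(-131) = (1/4850 + 19710) + (-131)² = 95593501/4850 + 17161 = 178824351/4850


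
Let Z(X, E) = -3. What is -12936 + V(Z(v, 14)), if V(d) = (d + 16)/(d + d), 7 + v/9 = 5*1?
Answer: -77629/6 ≈ -12938.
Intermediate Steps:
v = -18 (v = -63 + 9*(5*1) = -63 + 9*5 = -63 + 45 = -18)
V(d) = (16 + d)/(2*d) (V(d) = (16 + d)/((2*d)) = (16 + d)*(1/(2*d)) = (16 + d)/(2*d))
-12936 + V(Z(v, 14)) = -12936 + (½)*(16 - 3)/(-3) = -12936 + (½)*(-⅓)*13 = -12936 - 13/6 = -77629/6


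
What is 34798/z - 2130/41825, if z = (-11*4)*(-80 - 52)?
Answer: 144305531/24291960 ≈ 5.9405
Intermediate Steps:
z = 5808 (z = -44*(-132) = 5808)
34798/z - 2130/41825 = 34798/5808 - 2130/41825 = 34798*(1/5808) - 2130*1/41825 = 17399/2904 - 426/8365 = 144305531/24291960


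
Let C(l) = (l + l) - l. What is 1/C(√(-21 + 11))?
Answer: -I*√10/10 ≈ -0.31623*I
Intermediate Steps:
C(l) = l (C(l) = 2*l - l = l)
1/C(√(-21 + 11)) = 1/(√(-21 + 11)) = 1/(√(-10)) = 1/(I*√10) = -I*√10/10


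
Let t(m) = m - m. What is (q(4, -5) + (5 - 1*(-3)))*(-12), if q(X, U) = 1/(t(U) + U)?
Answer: -468/5 ≈ -93.600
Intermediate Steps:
t(m) = 0
q(X, U) = 1/U (q(X, U) = 1/(0 + U) = 1/U)
(q(4, -5) + (5 - 1*(-3)))*(-12) = (1/(-5) + (5 - 1*(-3)))*(-12) = (-1/5 + (5 + 3))*(-12) = (-1/5 + 8)*(-12) = (39/5)*(-12) = -468/5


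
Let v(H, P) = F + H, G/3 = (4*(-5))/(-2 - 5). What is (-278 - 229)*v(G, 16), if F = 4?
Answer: -44616/7 ≈ -6373.7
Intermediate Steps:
G = 60/7 (G = 3*((4*(-5))/(-2 - 5)) = 3*(-20/(-7)) = 3*(-20*(-1/7)) = 3*(20/7) = 60/7 ≈ 8.5714)
v(H, P) = 4 + H
(-278 - 229)*v(G, 16) = (-278 - 229)*(4 + 60/7) = -507*88/7 = -44616/7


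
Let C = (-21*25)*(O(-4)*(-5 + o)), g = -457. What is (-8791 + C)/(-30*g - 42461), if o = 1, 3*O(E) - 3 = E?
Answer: 9491/28751 ≈ 0.33011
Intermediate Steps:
O(E) = 1 + E/3
C = -700 (C = (-21*25)*((1 + (1/3)*(-4))*(-5 + 1)) = -525*(1 - 4/3)*(-4) = -(-175)*(-4) = -525*4/3 = -700)
(-8791 + C)/(-30*g - 42461) = (-8791 - 700)/(-30*(-457) - 42461) = -9491/(13710 - 42461) = -9491/(-28751) = -9491*(-1/28751) = 9491/28751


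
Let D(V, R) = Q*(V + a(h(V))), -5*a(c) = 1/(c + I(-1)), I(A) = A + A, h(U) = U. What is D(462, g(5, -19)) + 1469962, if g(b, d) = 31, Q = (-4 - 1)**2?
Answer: 136299103/92 ≈ 1.4815e+6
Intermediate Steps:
Q = 25 (Q = (-5)**2 = 25)
I(A) = 2*A
a(c) = -1/(5*(-2 + c)) (a(c) = -1/(5*(c + 2*(-1))) = -1/(5*(c - 2)) = -1/(5*(-2 + c)))
D(V, R) = -25/(-10 + 5*V) + 25*V (D(V, R) = 25*(V - 1/(-10 + 5*V)) = -25/(-10 + 5*V) + 25*V)
D(462, g(5, -19)) + 1469962 = 5*(-1 + 5*462*(-2 + 462))/(-2 + 462) + 1469962 = 5*(-1 + 5*462*460)/460 + 1469962 = 5*(1/460)*(-1 + 1062600) + 1469962 = 5*(1/460)*1062599 + 1469962 = 1062599/92 + 1469962 = 136299103/92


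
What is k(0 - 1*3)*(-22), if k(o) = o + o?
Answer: 132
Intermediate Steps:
k(o) = 2*o
k(0 - 1*3)*(-22) = (2*(0 - 1*3))*(-22) = (2*(0 - 3))*(-22) = (2*(-3))*(-22) = -6*(-22) = 132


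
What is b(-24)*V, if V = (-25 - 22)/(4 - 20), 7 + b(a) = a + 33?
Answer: 47/8 ≈ 5.8750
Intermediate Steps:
b(a) = 26 + a (b(a) = -7 + (a + 33) = -7 + (33 + a) = 26 + a)
V = 47/16 (V = -47/(-16) = -47*(-1/16) = 47/16 ≈ 2.9375)
b(-24)*V = (26 - 24)*(47/16) = 2*(47/16) = 47/8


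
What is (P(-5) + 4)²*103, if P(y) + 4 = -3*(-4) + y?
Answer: 5047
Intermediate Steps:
P(y) = 8 + y (P(y) = -4 + (-3*(-4) + y) = -4 + (12 + y) = 8 + y)
(P(-5) + 4)²*103 = ((8 - 5) + 4)²*103 = (3 + 4)²*103 = 7²*103 = 49*103 = 5047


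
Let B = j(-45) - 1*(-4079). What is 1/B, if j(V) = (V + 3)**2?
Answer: 1/5843 ≈ 0.00017114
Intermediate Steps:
j(V) = (3 + V)**2
B = 5843 (B = (3 - 45)**2 - 1*(-4079) = (-42)**2 + 4079 = 1764 + 4079 = 5843)
1/B = 1/5843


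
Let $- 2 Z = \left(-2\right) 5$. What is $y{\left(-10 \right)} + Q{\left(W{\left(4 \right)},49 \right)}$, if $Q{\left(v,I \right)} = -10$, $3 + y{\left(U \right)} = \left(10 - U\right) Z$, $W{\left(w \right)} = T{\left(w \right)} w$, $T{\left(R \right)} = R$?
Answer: $87$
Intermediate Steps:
$Z = 5$ ($Z = - \frac{\left(-2\right) 5}{2} = \left(- \frac{1}{2}\right) \left(-10\right) = 5$)
$W{\left(w \right)} = w^{2}$ ($W{\left(w \right)} = w w = w^{2}$)
$y{\left(U \right)} = 47 - 5 U$ ($y{\left(U \right)} = -3 + \left(10 - U\right) 5 = -3 - \left(-50 + 5 U\right) = 47 - 5 U$)
$y{\left(-10 \right)} + Q{\left(W{\left(4 \right)},49 \right)} = \left(47 - -50\right) - 10 = \left(47 + 50\right) - 10 = 97 - 10 = 87$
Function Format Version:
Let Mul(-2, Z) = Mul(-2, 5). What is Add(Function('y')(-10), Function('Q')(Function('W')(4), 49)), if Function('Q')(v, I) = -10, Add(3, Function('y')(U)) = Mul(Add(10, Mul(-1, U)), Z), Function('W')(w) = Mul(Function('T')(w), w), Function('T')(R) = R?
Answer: 87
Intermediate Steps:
Z = 5 (Z = Mul(Rational(-1, 2), Mul(-2, 5)) = Mul(Rational(-1, 2), -10) = 5)
Function('W')(w) = Pow(w, 2) (Function('W')(w) = Mul(w, w) = Pow(w, 2))
Function('y')(U) = Add(47, Mul(-5, U)) (Function('y')(U) = Add(-3, Mul(Add(10, Mul(-1, U)), 5)) = Add(-3, Add(50, Mul(-5, U))) = Add(47, Mul(-5, U)))
Add(Function('y')(-10), Function('Q')(Function('W')(4), 49)) = Add(Add(47, Mul(-5, -10)), -10) = Add(Add(47, 50), -10) = Add(97, -10) = 87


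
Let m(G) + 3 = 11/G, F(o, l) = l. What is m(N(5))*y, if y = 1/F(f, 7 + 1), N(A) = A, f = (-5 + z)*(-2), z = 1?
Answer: -1/10 ≈ -0.10000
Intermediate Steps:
f = 8 (f = (-5 + 1)*(-2) = -4*(-2) = 8)
m(G) = -3 + 11/G
y = 1/8 (y = 1/(7 + 1) = 1/8 ≈ 0.12500)
m(N(5))*y = (-3 + 11/5)*(1/8) = -4/5*1/8 = -1/10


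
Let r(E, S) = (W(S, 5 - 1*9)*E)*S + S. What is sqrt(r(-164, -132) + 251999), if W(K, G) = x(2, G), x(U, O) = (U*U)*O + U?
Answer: 7*I*sqrt(1045) ≈ 226.29*I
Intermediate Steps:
x(U, O) = U + O*U**2 (x(U, O) = U**2*O + U = O*U**2 + U = U + O*U**2)
W(K, G) = 2 + 4*G (W(K, G) = 2*(1 + G*2) = 2*(1 + 2*G) = 2 + 4*G)
r(E, S) = S - 14*E*S (r(E, S) = ((2 + 4*(5 - 1*9))*E)*S + S = ((2 + 4*(5 - 9))*E)*S + S = ((2 + 4*(-4))*E)*S + S = ((2 - 16)*E)*S + S = (-14*E)*S + S = -14*E*S + S = S - 14*E*S)
sqrt(r(-164, -132) + 251999) = sqrt(-132*(1 - 14*(-164)) + 251999) = sqrt(-132*(1 + 2296) + 251999) = sqrt(-132*2297 + 251999) = sqrt(-303204 + 251999) = sqrt(-51205) = 7*I*sqrt(1045)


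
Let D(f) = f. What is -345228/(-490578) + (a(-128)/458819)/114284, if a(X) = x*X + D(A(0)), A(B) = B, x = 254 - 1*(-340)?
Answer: 754259349537058/1071824433735187 ≈ 0.70372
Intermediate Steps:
x = 594 (x = 254 + 340 = 594)
a(X) = 594*X (a(X) = 594*X + 0 = 594*X)
-345228/(-490578) + (a(-128)/458819)/114284 = -345228/(-490578) + ((594*(-128))/458819)/114284 = -345228*(-1/490578) - 76032*1/458819*(1/114284) = 57538/81763 - 76032/458819*1/114284 = 57538/81763 - 19008/13108917649 = 754259349537058/1071824433735187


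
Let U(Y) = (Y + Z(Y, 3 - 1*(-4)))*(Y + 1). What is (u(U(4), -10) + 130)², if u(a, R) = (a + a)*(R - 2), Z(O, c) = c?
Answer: 1416100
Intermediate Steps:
U(Y) = (1 + Y)*(7 + Y) (U(Y) = (Y + (3 - 1*(-4)))*(Y + 1) = (Y + (3 + 4))*(1 + Y) = (Y + 7)*(1 + Y) = (7 + Y)*(1 + Y) = (1 + Y)*(7 + Y))
u(a, R) = 2*a*(-2 + R) (u(a, R) = (2*a)*(-2 + R) = 2*a*(-2 + R))
(u(U(4), -10) + 130)² = (2*(7 + 4² + 8*4)*(-2 - 10) + 130)² = (2*(7 + 16 + 32)*(-12) + 130)² = (2*55*(-12) + 130)² = (-1320 + 130)² = (-1190)² = 1416100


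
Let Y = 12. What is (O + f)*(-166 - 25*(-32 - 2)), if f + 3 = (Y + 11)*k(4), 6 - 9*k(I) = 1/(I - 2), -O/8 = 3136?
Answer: -17152630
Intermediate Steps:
O = -25088 (O = -8*3136 = -25088)
k(I) = ⅔ - 1/(9*(-2 + I)) (k(I) = ⅔ - 1/(9*(I - 2)) = ⅔ - 1/(9*(-2 + I)))
f = 199/18 (f = -3 + (12 + 11)*((-13 + 6*4)/(9*(-2 + 4))) = -3 + 23*((⅑)*(-13 + 24)/2) = -3 + 23*((⅑)*(½)*11) = -3 + 23*(11/18) = -3 + 253/18 = 199/18 ≈ 11.056)
(O + f)*(-166 - 25*(-32 - 2)) = (-25088 + 199/18)*(-166 - 25*(-32 - 2)) = -451385*(-166 - 25*(-34))/18 = -451385*(-166 + 850)/18 = -451385/18*684 = -17152630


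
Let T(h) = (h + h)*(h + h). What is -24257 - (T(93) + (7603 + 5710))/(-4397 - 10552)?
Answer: -362569984/14949 ≈ -24254.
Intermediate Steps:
T(h) = 4*h² (T(h) = (2*h)*(2*h) = 4*h²)
-24257 - (T(93) + (7603 + 5710))/(-4397 - 10552) = -24257 - (4*93² + (7603 + 5710))/(-4397 - 10552) = -24257 - (4*8649 + 13313)/(-14949) = -24257 - (34596 + 13313)*(-1)/14949 = -24257 - 47909*(-1)/14949 = -24257 - 1*(-47909/14949) = -24257 + 47909/14949 = -362569984/14949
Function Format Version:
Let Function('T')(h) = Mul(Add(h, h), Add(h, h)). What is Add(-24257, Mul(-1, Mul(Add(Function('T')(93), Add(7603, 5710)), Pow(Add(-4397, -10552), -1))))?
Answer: Rational(-362569984, 14949) ≈ -24254.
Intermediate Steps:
Function('T')(h) = Mul(4, Pow(h, 2)) (Function('T')(h) = Mul(Mul(2, h), Mul(2, h)) = Mul(4, Pow(h, 2)))
Add(-24257, Mul(-1, Mul(Add(Function('T')(93), Add(7603, 5710)), Pow(Add(-4397, -10552), -1)))) = Add(-24257, Mul(-1, Mul(Add(Mul(4, Pow(93, 2)), Add(7603, 5710)), Pow(Add(-4397, -10552), -1)))) = Add(-24257, Mul(-1, Mul(Add(Mul(4, 8649), 13313), Pow(-14949, -1)))) = Add(-24257, Mul(-1, Mul(Add(34596, 13313), Rational(-1, 14949)))) = Add(-24257, Mul(-1, Mul(47909, Rational(-1, 14949)))) = Add(-24257, Mul(-1, Rational(-47909, 14949))) = Add(-24257, Rational(47909, 14949)) = Rational(-362569984, 14949)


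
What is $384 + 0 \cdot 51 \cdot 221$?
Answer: $384$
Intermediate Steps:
$384 + 0 \cdot 51 \cdot 221 = 384 + 0 \cdot 221 = 384 + 0 = 384$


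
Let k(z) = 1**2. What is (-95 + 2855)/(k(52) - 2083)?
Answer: -460/347 ≈ -1.3256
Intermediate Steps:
k(z) = 1
(-95 + 2855)/(k(52) - 2083) = (-95 + 2855)/(1 - 2083) = 2760/(-2082) = 2760*(-1/2082) = -460/347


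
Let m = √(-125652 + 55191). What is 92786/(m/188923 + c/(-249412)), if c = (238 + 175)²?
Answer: -140886560792367442874889032/1038416801674904720953 - 3271321520029855684896*I*√7829/1038416801674904720953 ≈ -1.3567e+5 - 278.74*I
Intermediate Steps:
m = 3*I*√7829 (m = √(-70461) = 3*I*√7829 ≈ 265.44*I)
c = 170569 (c = 413² = 170569)
92786/(m/188923 + c/(-249412)) = 92786/((3*I*√7829)/188923 + 170569/(-249412)) = 92786/((3*I*√7829)*(1/188923) + 170569*(-1/249412)) = 92786/(3*I*√7829/188923 - 170569/249412) = 92786/(-170569/249412 + 3*I*√7829/188923)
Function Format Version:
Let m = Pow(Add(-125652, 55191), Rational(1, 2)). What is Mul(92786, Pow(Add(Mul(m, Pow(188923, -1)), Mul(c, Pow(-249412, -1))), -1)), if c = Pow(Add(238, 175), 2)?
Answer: Add(Rational(-140886560792367442874889032, 1038416801674904720953), Mul(Rational(-3271321520029855684896, 1038416801674904720953), I, Pow(7829, Rational(1, 2)))) ≈ Add(-1.3567e+5, Mul(-278.74, I))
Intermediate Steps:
m = Mul(3, I, Pow(7829, Rational(1, 2))) (m = Pow(-70461, Rational(1, 2)) = Mul(3, I, Pow(7829, Rational(1, 2))) ≈ Mul(265.44, I))
c = 170569 (c = Pow(413, 2) = 170569)
Mul(92786, Pow(Add(Mul(m, Pow(188923, -1)), Mul(c, Pow(-249412, -1))), -1)) = Mul(92786, Pow(Add(Mul(Mul(3, I, Pow(7829, Rational(1, 2))), Pow(188923, -1)), Mul(170569, Pow(-249412, -1))), -1)) = Mul(92786, Pow(Add(Mul(Mul(3, I, Pow(7829, Rational(1, 2))), Rational(1, 188923)), Mul(170569, Rational(-1, 249412))), -1)) = Mul(92786, Pow(Add(Mul(Rational(3, 188923), I, Pow(7829, Rational(1, 2))), Rational(-170569, 249412)), -1)) = Mul(92786, Pow(Add(Rational(-170569, 249412), Mul(Rational(3, 188923), I, Pow(7829, Rational(1, 2)))), -1))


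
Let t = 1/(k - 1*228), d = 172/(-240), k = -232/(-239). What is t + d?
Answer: -29344/40695 ≈ -0.72107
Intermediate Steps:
k = 232/239 (k = -232*(-1/239) = 232/239 ≈ 0.97071)
d = -43/60 (d = 172*(-1/240) = -43/60 ≈ -0.71667)
t = -239/54260 (t = 1/(232/239 - 1*228) = 1/(232/239 - 228) = 1/(-54260/239) = -239/54260 ≈ -0.0044047)
t + d = -239/54260 - 43/60 = -29344/40695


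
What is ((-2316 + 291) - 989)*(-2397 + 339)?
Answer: 6202812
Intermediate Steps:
((-2316 + 291) - 989)*(-2397 + 339) = (-2025 - 989)*(-2058) = -3014*(-2058) = 6202812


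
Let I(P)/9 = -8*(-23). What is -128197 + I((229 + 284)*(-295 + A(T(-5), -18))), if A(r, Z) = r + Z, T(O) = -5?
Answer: -126541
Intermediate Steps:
A(r, Z) = Z + r
I(P) = 1656 (I(P) = 9*(-8*(-23)) = 9*184 = 1656)
-128197 + I((229 + 284)*(-295 + A(T(-5), -18))) = -128197 + 1656 = -126541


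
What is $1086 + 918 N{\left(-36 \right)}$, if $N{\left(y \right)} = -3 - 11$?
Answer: $-11766$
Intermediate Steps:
$N{\left(y \right)} = -14$
$1086 + 918 N{\left(-36 \right)} = 1086 + 918 \left(-14\right) = 1086 - 12852 = -11766$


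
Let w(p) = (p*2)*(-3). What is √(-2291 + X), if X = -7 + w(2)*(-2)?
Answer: I*√2274 ≈ 47.686*I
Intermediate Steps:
w(p) = -6*p (w(p) = (2*p)*(-3) = -6*p)
X = 17 (X = -7 - 6*2*(-2) = -7 - 12*(-2) = -7 + 24 = 17)
√(-2291 + X) = √(-2291 + 17) = √(-2274) = I*√2274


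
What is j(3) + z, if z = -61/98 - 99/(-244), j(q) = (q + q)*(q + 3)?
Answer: 427825/11956 ≈ 35.783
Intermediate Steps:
j(q) = 2*q*(3 + q) (j(q) = (2*q)*(3 + q) = 2*q*(3 + q))
z = -2591/11956 (z = -61*1/98 - 99*(-1/244) = -61/98 + 99/244 = -2591/11956 ≈ -0.21671)
j(3) + z = 2*3*(3 + 3) - 2591/11956 = 2*3*6 - 2591/11956 = 36 - 2591/11956 = 427825/11956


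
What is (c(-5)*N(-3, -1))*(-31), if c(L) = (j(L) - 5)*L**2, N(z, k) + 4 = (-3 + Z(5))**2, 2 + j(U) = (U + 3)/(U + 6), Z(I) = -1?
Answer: 83700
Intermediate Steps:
j(U) = -2 + (3 + U)/(6 + U) (j(U) = -2 + (U + 3)/(U + 6) = -2 + (3 + U)/(6 + U))
N(z, k) = 12 (N(z, k) = -4 + (-3 - 1)**2 = -4 + (-4)**2 = -4 + 16 = 12)
c(L) = L**2*(-5 + (-9 - L)/(6 + L)) (c(L) = ((-9 - L)/(6 + L) - 5)*L**2 = (-5 + (-9 - L)/(6 + L))*L**2 = L**2*(-5 + (-9 - L)/(6 + L)))
(c(-5)*N(-3, -1))*(-31) = (((-5)**2*(-39 - 6*(-5))/(6 - 5))*12)*(-31) = ((25*(-39 + 30)/1)*12)*(-31) = ((25*1*(-9))*12)*(-31) = -225*12*(-31) = -2700*(-31) = 83700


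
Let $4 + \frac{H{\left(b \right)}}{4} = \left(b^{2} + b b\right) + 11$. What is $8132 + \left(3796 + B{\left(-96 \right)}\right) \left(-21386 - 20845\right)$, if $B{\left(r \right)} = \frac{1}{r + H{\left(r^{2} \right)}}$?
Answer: $- \frac{108920697485064151}{679477180} \approx -1.603 \cdot 10^{8}$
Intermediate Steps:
$H{\left(b \right)} = 28 + 8 b^{2}$ ($H{\left(b \right)} = -16 + 4 \left(\left(b^{2} + b b\right) + 11\right) = -16 + 4 \left(\left(b^{2} + b^{2}\right) + 11\right) = -16 + 4 \left(2 b^{2} + 11\right) = -16 + 4 \left(11 + 2 b^{2}\right) = -16 + \left(44 + 8 b^{2}\right) = 28 + 8 b^{2}$)
$B{\left(r \right)} = \frac{1}{28 + r + 8 r^{4}}$ ($B{\left(r \right)} = \frac{1}{r + \left(28 + 8 \left(r^{2}\right)^{2}\right)} = \frac{1}{r + \left(28 + 8 r^{4}\right)} = \frac{1}{28 + r + 8 r^{4}}$)
$8132 + \left(3796 + B{\left(-96 \right)}\right) \left(-21386 - 20845\right) = 8132 + \left(3796 + \frac{1}{28 - 96 + 8 \left(-96\right)^{4}}\right) \left(-21386 - 20845\right) = 8132 + \left(3796 + \frac{1}{28 - 96 + 8 \cdot 84934656}\right) \left(-42231\right) = 8132 + \left(3796 + \frac{1}{28 - 96 + 679477248}\right) \left(-42231\right) = 8132 + \left(3796 + \frac{1}{679477180}\right) \left(-42231\right) = 8132 + \frac{2579295375281}{679477180} \left(-42231\right) = 8132 - \frac{108926222993491911}{679477180} = - \frac{108920697485064151}{679477180}$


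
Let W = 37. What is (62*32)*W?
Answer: 73408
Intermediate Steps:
(62*32)*W = (62*32)*37 = 1984*37 = 73408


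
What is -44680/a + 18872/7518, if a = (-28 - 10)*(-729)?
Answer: 2224856/2479329 ≈ 0.89736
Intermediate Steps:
a = 27702 (a = -38*(-729) = 27702)
-44680/a + 18872/7518 = -44680/27702 + 18872/7518 = -44680*1/27702 + 18872*(1/7518) = -22340/13851 + 1348/537 = 2224856/2479329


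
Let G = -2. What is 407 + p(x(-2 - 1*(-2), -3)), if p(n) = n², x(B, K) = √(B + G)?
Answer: 405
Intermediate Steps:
x(B, K) = √(-2 + B) (x(B, K) = √(B - 2) = √(-2 + B))
407 + p(x(-2 - 1*(-2), -3)) = 407 + (√(-2 + (-2 - 1*(-2))))² = 407 + (√(-2 + (-2 + 2)))² = 407 + (√(-2 + 0))² = 407 + (√(-2))² = 407 + (I*√2)² = 407 - 2 = 405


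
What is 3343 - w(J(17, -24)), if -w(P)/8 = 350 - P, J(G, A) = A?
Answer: 6335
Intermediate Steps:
w(P) = -2800 + 8*P (w(P) = -8*(350 - P) = -2800 + 8*P)
3343 - w(J(17, -24)) = 3343 - (-2800 + 8*(-24)) = 3343 - (-2800 - 192) = 3343 - 1*(-2992) = 3343 + 2992 = 6335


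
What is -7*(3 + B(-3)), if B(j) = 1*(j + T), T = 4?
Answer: -28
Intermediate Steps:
B(j) = 4 + j (B(j) = 1*(j + 4) = 1*(4 + j) = 4 + j)
-7*(3 + B(-3)) = -7*(3 + (4 - 3)) = -7*(3 + 1) = -7*4 = -28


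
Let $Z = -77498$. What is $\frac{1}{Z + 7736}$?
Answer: $- \frac{1}{69762} \approx -1.4334 \cdot 10^{-5}$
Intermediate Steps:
$\frac{1}{Z + 7736} = \frac{1}{-77498 + 7736} = \frac{1}{-69762} = - \frac{1}{69762}$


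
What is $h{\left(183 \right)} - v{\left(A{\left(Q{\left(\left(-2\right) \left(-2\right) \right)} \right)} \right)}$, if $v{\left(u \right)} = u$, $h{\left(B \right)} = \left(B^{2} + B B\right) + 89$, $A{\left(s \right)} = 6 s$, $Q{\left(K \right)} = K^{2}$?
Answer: $66971$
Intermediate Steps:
$h{\left(B \right)} = 89 + 2 B^{2}$ ($h{\left(B \right)} = \left(B^{2} + B^{2}\right) + 89 = 2 B^{2} + 89 = 89 + 2 B^{2}$)
$h{\left(183 \right)} - v{\left(A{\left(Q{\left(\left(-2\right) \left(-2\right) \right)} \right)} \right)} = \left(89 + 2 \cdot 183^{2}\right) - 6 \left(\left(-2\right) \left(-2\right)\right)^{2} = \left(89 + 2 \cdot 33489\right) - 6 \cdot 4^{2} = \left(89 + 66978\right) - 6 \cdot 16 = 67067 - 96 = 66971$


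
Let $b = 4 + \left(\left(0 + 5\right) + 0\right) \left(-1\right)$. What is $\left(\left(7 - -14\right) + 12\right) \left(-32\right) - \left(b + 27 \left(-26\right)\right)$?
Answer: $-353$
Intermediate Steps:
$b = -1$ ($b = 4 + \left(5 + 0\right) \left(-1\right) = 4 + 5 \left(-1\right) = 4 - 5 = -1$)
$\left(\left(7 - -14\right) + 12\right) \left(-32\right) - \left(b + 27 \left(-26\right)\right) = \left(\left(7 - -14\right) + 12\right) \left(-32\right) - \left(-1 + 27 \left(-26\right)\right) = \left(\left(7 + 14\right) + 12\right) \left(-32\right) - \left(-1 - 702\right) = \left(21 + 12\right) \left(-32\right) - -703 = 33 \left(-32\right) + 703 = -1056 + 703 = -353$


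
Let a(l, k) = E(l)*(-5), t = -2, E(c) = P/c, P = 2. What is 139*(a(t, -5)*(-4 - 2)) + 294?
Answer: -3876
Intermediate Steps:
E(c) = 2/c
a(l, k) = -10/l (a(l, k) = (2/l)*(-5) = -10/l)
139*(a(t, -5)*(-4 - 2)) + 294 = 139*((-10/(-2))*(-4 - 2)) + 294 = 139*(-10*(-½)*(-6)) + 294 = 139*(5*(-6)) + 294 = 139*(-30) + 294 = -4170 + 294 = -3876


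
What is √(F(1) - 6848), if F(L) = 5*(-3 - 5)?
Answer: 2*I*√1722 ≈ 82.994*I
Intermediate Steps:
F(L) = -40 (F(L) = 5*(-8) = -40)
√(F(1) - 6848) = √(-40 - 6848) = √(-6888) = 2*I*√1722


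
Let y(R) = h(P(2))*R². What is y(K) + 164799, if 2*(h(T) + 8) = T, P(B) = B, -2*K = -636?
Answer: -543069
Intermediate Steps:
K = 318 (K = -½*(-636) = 318)
h(T) = -8 + T/2
y(R) = -7*R² (y(R) = (-8 + (½)*2)*R² = (-8 + 1)*R² = -7*R²)
y(K) + 164799 = -7*318² + 164799 = -7*101124 + 164799 = -707868 + 164799 = -543069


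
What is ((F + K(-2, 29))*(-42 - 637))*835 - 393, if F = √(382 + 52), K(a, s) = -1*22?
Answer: 12472837 - 566965*√434 ≈ 6.6144e+5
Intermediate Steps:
K(a, s) = -22
F = √434 ≈ 20.833
((F + K(-2, 29))*(-42 - 637))*835 - 393 = ((√434 - 22)*(-42 - 637))*835 - 393 = ((-22 + √434)*(-679))*835 - 393 = (14938 - 679*√434)*835 - 393 = (12473230 - 566965*√434) - 393 = 12472837 - 566965*√434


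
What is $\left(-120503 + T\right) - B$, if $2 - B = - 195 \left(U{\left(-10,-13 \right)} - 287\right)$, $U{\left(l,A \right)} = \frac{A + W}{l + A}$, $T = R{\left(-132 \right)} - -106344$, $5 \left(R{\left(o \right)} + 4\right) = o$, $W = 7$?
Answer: $\frac{4798114}{115} \approx 41723.0$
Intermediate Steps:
$R{\left(o \right)} = -4 + \frac{o}{5}$
$T = \frac{531568}{5}$ ($T = \left(-4 + \frac{1}{5} \left(-132\right)\right) - -106344 = \left(-4 - \frac{132}{5}\right) + 106344 = - \frac{152}{5} + 106344 = \frac{531568}{5} \approx 1.0631 \cdot 10^{5}$)
$U{\left(l,A \right)} = \frac{7 + A}{A + l}$ ($U{\left(l,A \right)} = \frac{A + 7}{l + A} = \frac{7 + A}{A + l}$)
$B = - \frac{1285979}{23}$ ($B = 2 - - 195 \left(\frac{7 - 13}{-13 - 10} - 287\right) = 2 - - 195 \left(\frac{1}{-23} \left(-6\right) - 287\right) = 2 - - 195 \left(\left(- \frac{1}{23}\right) \left(-6\right) - 287\right) = 2 - - 195 \left(\frac{6}{23} - 287\right) = 2 - \left(-195\right) \left(- \frac{6595}{23}\right) = 2 - \frac{1286025}{23} = - \frac{1285979}{23} \approx -55912.0$)
$\left(-120503 + T\right) - B = \left(-120503 + \frac{531568}{5}\right) - - \frac{1285979}{23} = - \frac{70947}{5} + \frac{1285979}{23} = \frac{4798114}{115}$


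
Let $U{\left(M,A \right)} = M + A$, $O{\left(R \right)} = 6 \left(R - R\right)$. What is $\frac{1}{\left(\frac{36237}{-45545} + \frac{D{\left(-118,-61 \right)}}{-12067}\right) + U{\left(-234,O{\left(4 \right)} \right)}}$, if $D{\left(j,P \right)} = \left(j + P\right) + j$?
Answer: $- \frac{49962865}{11729832684} \approx -0.0042595$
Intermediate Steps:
$D{\left(j,P \right)} = P + 2 j$ ($D{\left(j,P \right)} = \left(P + j\right) + j = P + 2 j$)
$O{\left(R \right)} = 0$ ($O{\left(R \right)} = 6 \cdot 0 = 0$)
$U{\left(M,A \right)} = A + M$
$\frac{1}{\left(\frac{36237}{-45545} + \frac{D{\left(-118,-61 \right)}}{-12067}\right) + U{\left(-234,O{\left(4 \right)} \right)}} = \frac{1}{\left(\frac{36237}{-45545} + \frac{-61 + 2 \left(-118\right)}{-12067}\right) + \left(0 - 234\right)} = \frac{1}{\left(36237 \left(- \frac{1}{45545}\right) + \left(-61 - 236\right) \left(- \frac{1}{12067}\right)\right) - 234} = \frac{1}{\left(- \frac{36237}{45545} - - \frac{27}{1097}\right) - 234} = \frac{1}{\left(- \frac{36237}{45545} + \frac{27}{1097}\right) - 234} = \frac{1}{- \frac{38522274}{49962865} - 234} = \frac{1}{- \frac{11729832684}{49962865}} = - \frac{49962865}{11729832684}$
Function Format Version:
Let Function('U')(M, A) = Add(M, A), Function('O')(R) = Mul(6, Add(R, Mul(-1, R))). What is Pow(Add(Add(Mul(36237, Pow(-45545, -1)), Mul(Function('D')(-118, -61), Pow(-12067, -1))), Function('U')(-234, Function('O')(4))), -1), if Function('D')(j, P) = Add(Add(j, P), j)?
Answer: Rational(-49962865, 11729832684) ≈ -0.0042595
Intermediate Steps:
Function('D')(j, P) = Add(P, Mul(2, j)) (Function('D')(j, P) = Add(Add(P, j), j) = Add(P, Mul(2, j)))
Function('O')(R) = 0 (Function('O')(R) = Mul(6, 0) = 0)
Function('U')(M, A) = Add(A, M)
Pow(Add(Add(Mul(36237, Pow(-45545, -1)), Mul(Function('D')(-118, -61), Pow(-12067, -1))), Function('U')(-234, Function('O')(4))), -1) = Pow(Add(Add(Mul(36237, Pow(-45545, -1)), Mul(Add(-61, Mul(2, -118)), Pow(-12067, -1))), Add(0, -234)), -1) = Pow(Add(Add(Mul(36237, Rational(-1, 45545)), Mul(Add(-61, -236), Rational(-1, 12067))), -234), -1) = Pow(Add(Add(Rational(-36237, 45545), Mul(-297, Rational(-1, 12067))), -234), -1) = Pow(Add(Add(Rational(-36237, 45545), Rational(27, 1097)), -234), -1) = Pow(Add(Rational(-38522274, 49962865), -234), -1) = Pow(Rational(-11729832684, 49962865), -1) = Rational(-49962865, 11729832684)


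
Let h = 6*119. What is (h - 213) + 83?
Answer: 584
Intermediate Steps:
h = 714
(h - 213) + 83 = (714 - 213) + 83 = 501 + 83 = 584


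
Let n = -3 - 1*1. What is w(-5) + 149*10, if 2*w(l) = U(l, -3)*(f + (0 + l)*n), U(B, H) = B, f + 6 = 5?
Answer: 2885/2 ≈ 1442.5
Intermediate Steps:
f = -1 (f = -6 + 5 = -1)
n = -4 (n = -3 - 1 = -4)
w(l) = l*(-1 - 4*l)/2 (w(l) = (l*(-1 + (0 + l)*(-4)))/2 = (l*(-1 + l*(-4)))/2 = (l*(-1 - 4*l))/2 = l*(-1 - 4*l)/2)
w(-5) + 149*10 = (½)*(-5)*(-1 - 4*(-5)) + 149*10 = (½)*(-5)*(-1 + 20) + 1490 = (½)*(-5)*19 + 1490 = -95/2 + 1490 = 2885/2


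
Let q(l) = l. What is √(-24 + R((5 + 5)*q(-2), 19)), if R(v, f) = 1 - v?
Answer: I*√3 ≈ 1.732*I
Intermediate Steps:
√(-24 + R((5 + 5)*q(-2), 19)) = √(-24 + (1 - (5 + 5)*(-2))) = √(-24 + (1 - 10*(-2))) = √(-24 + (1 - 1*(-20))) = √(-24 + (1 + 20)) = √(-24 + 21) = √(-3) = I*√3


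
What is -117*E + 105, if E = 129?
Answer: -14988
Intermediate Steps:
-117*E + 105 = -117*129 + 105 = -15093 + 105 = -14988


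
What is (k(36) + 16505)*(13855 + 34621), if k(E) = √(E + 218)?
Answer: 800096380 + 48476*√254 ≈ 8.0087e+8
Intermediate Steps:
k(E) = √(218 + E)
(k(36) + 16505)*(13855 + 34621) = (√(218 + 36) + 16505)*(13855 + 34621) = (√254 + 16505)*48476 = (16505 + √254)*48476 = 800096380 + 48476*√254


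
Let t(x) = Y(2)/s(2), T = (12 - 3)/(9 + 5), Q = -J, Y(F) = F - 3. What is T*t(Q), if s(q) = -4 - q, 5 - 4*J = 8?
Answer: 3/28 ≈ 0.10714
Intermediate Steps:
Y(F) = -3 + F
J = -3/4 (J = 5/4 - 1/4*8 = 5/4 - 2 = -3/4 ≈ -0.75000)
Q = 3/4 (Q = -1*(-3/4) = 3/4 ≈ 0.75000)
T = 9/14 ≈ 0.64286
t(x) = 1/6 (t(x) = (-3 + 2)/(-4 - 1*2) = -1/(-4 - 2) = -1/(-6) = -1*(-1/6) = 1/6)
T*t(Q) = (9/14)*(1/6) = 3/28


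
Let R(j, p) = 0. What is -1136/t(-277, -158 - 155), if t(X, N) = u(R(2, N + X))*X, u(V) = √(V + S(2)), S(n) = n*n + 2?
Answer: 568*√6/831 ≈ 1.6743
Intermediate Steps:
S(n) = 2 + n² (S(n) = n² + 2 = 2 + n²)
u(V) = √(6 + V) (u(V) = √(V + (2 + 2²)) = √(V + (2 + 4)) = √(V + 6) = √(6 + V))
t(X, N) = X*√6 (t(X, N) = √(6 + 0)*X = √6*X = X*√6)
-1136/t(-277, -158 - 155) = -1136*(-√6/1662) = -(-568)*√6/831 = 568*√6/831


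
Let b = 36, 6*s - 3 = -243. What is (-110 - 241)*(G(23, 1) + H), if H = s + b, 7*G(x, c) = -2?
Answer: 10530/7 ≈ 1504.3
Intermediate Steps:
s = -40 (s = ½ + (⅙)*(-243) = ½ - 81/2 = -40)
G(x, c) = -2/7 (G(x, c) = (⅐)*(-2) = -2/7)
H = -4 (H = -40 + 36 = -4)
(-110 - 241)*(G(23, 1) + H) = (-110 - 241)*(-2/7 - 4) = -351*(-30/7) = 10530/7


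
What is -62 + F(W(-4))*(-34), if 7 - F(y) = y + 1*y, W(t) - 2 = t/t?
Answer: -96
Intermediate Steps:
W(t) = 3 (W(t) = 2 + t/t = 2 + 1 = 3)
F(y) = 7 - 2*y (F(y) = 7 - (y + 1*y) = 7 - (y + y) = 7 - 2*y)
-62 + F(W(-4))*(-34) = -62 + (7 - 2*3)*(-34) = -62 + (7 - 6)*(-34) = -62 + 1*(-34) = -62 - 34 = -96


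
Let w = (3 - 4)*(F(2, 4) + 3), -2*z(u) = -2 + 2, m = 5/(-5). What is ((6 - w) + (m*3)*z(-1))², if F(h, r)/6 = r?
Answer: 1089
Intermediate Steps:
m = -1 (m = 5*(-⅕) = -1)
F(h, r) = 6*r
z(u) = 0 (z(u) = -(-2 + 2)/2 = -½*0 = 0)
w = -27 (w = (3 - 4)*(6*4 + 3) = -(24 + 3) = -1*27 = -27)
((6 - w) + (m*3)*z(-1))² = ((6 - 1*(-27)) - 1*3*0)² = ((6 + 27) - 3*0)² = (33 + 0)² = 33² = 1089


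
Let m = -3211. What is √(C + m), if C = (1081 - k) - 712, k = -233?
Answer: I*√2609 ≈ 51.078*I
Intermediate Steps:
C = 602 (C = (1081 - 1*(-233)) - 712 = (1081 + 233) - 712 = 1314 - 712 = 602)
√(C + m) = √(602 - 3211) = √(-2609) = I*√2609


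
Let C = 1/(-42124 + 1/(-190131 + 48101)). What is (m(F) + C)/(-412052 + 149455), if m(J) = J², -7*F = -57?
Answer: -19438343262059/76983124100652413 ≈ -0.00025250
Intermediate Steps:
C = -142030/5982871721 (C = 1/(-42124 + 1/(-142030)) = 1/(-42124 - 1/142030) = 1/(-5982871721/142030) = -142030/5982871721 ≈ -2.3739e-5)
F = 57/7 (F = -⅐*(-57) = 57/7 ≈ 8.1429)
(m(F) + C)/(-412052 + 149455) = ((57/7)² - 142030/5982871721)/(-412052 + 149455) = (3249/49 - 142030/5982871721)/(-262597) = (19438343262059/293160714329)*(-1/262597) = -19438343262059/76983124100652413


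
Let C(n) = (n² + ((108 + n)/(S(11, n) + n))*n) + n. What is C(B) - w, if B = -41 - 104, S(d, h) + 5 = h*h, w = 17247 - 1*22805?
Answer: 110379723/4175 ≈ 26438.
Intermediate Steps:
w = -5558 (w = 17247 - 22805 = -5558)
S(d, h) = -5 + h² (S(d, h) = -5 + h*h = -5 + h²)
B = -145
C(n) = n + n² + n*(108 + n)/(-5 + n + n²) (C(n) = (n² + ((108 + n)/((-5 + n²) + n))*n) + n = (n² + ((108 + n)/(-5 + n + n²))*n) + n = (n² + n*(108 + n)/(-5 + n + n²)) + n = n + n² + n*(108 + n)/(-5 + n + n²))
C(B) - w = -145*(103 + (-145)³ - 3*(-145) + 2*(-145)²)/(-5 - 145 + (-145)²) - 1*(-5558) = -145*(103 - 3048625 + 435 + 2*21025)/(-5 - 145 + 21025) + 5558 = -145*(103 - 3048625 + 435 + 42050)/20875 + 5558 = -145*1/20875*(-3006037) + 5558 = 87175073/4175 + 5558 = 110379723/4175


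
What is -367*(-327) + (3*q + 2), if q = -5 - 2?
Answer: 119990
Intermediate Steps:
q = -7
-367*(-327) + (3*q + 2) = -367*(-327) + (3*(-7) + 2) = 120009 + (-21 + 2) = 120009 - 19 = 119990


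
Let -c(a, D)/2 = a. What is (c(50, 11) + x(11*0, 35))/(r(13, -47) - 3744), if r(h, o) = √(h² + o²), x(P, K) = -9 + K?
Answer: 138528/7007579 + 37*√2378/7007579 ≈ 0.020026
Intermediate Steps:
c(a, D) = -2*a
(c(50, 11) + x(11*0, 35))/(r(13, -47) - 3744) = (-2*50 + (-9 + 35))/(√(13² + (-47)²) - 3744) = (-100 + 26)/(√(169 + 2209) - 3744) = -74/(√2378 - 3744) = -74/(-3744 + √2378)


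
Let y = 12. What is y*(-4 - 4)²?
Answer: 768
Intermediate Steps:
y*(-4 - 4)² = 12*(-4 - 4)² = 12*(-8)² = 12*64 = 768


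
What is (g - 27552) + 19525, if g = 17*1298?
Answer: 14039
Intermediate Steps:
g = 22066
(g - 27552) + 19525 = (22066 - 27552) + 19525 = -5486 + 19525 = 14039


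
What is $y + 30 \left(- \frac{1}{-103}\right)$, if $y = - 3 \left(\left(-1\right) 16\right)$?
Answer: $\frac{4974}{103} \approx 48.291$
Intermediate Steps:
$y = 48$ ($y = \left(-3\right) \left(-16\right) = 48$)
$y + 30 \left(- \frac{1}{-103}\right) = 48 + 30 \left(- \frac{1}{-103}\right) = 48 + 30 \left(\left(-1\right) \left(- \frac{1}{103}\right)\right) = 48 + 30 \cdot \frac{1}{103} = 48 + \frac{30}{103} = \frac{4974}{103}$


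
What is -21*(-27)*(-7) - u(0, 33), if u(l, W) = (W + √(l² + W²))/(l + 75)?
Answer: -99247/25 ≈ -3969.9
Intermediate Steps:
u(l, W) = (W + √(W² + l²))/(75 + l)
-21*(-27)*(-7) - u(0, 33) = -21*(-27)*(-7) - (33 + √(33² + 0²))/(75 + 0) = 567*(-7) - (33 + √(1089 + 0))/75 = -3969 - (33 + √1089)/75 = -3969 - (33 + 33)/75 = -3969 - 66/75 = -3969 - 1*22/25 = -3969 - 22/25 = -99247/25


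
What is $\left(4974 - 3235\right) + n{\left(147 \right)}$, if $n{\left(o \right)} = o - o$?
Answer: $1739$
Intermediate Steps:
$n{\left(o \right)} = 0$
$\left(4974 - 3235\right) + n{\left(147 \right)} = \left(4974 - 3235\right) + 0 = 1739 + 0 = 1739$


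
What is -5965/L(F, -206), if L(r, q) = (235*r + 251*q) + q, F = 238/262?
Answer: 781415/6772507 ≈ 0.11538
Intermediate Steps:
F = 119/131 (F = 238*(1/262) = 119/131 ≈ 0.90840)
L(r, q) = 235*r + 252*q
-5965/L(F, -206) = -5965/(235*(119/131) + 252*(-206)) = -5965/(27965/131 - 51912) = -5965/(-6772507/131) = -5965*(-131/6772507) = 781415/6772507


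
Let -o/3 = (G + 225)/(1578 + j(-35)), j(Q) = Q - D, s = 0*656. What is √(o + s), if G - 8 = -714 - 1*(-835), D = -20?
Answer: I*√184434/521 ≈ 0.8243*I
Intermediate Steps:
s = 0
G = 129 (G = 8 + (-714 - 1*(-835)) = 8 + (-714 + 835) = 8 + 121 = 129)
j(Q) = 20 + Q (j(Q) = Q - 1*(-20) = Q + 20 = 20 + Q)
o = -354/521 (o = -3*(129 + 225)/(1578 + (20 - 35)) = -1062/(1578 - 15) = -1062/1563 = -3*118/521 = -354/521 ≈ -0.67946)
√(o + s) = √(-354/521 + 0) = √(-354/521) = I*√184434/521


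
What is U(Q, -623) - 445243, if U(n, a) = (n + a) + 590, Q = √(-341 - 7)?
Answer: -445276 + 2*I*√87 ≈ -4.4528e+5 + 18.655*I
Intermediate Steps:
Q = 2*I*√87 (Q = √(-348) = 2*I*√87 ≈ 18.655*I)
U(n, a) = 590 + a + n (U(n, a) = (a + n) + 590 = 590 + a + n)
U(Q, -623) - 445243 = (590 - 623 + 2*I*√87) - 445243 = (-33 + 2*I*√87) - 445243 = -445276 + 2*I*√87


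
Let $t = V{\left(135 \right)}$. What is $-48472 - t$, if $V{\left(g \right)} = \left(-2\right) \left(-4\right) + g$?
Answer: $-48615$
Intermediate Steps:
$V{\left(g \right)} = 8 + g$
$t = 143$ ($t = 8 + 135 = 143$)
$-48472 - t = -48472 - 143 = -48615$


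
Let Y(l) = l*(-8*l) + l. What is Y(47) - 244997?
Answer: -262622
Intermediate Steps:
Y(l) = l - 8*l² (Y(l) = -8*l² + l = l - 8*l²)
Y(47) - 244997 = 47*(1 - 8*47) - 244997 = 47*(1 - 376) - 244997 = 47*(-375) - 244997 = -17625 - 244997 = -262622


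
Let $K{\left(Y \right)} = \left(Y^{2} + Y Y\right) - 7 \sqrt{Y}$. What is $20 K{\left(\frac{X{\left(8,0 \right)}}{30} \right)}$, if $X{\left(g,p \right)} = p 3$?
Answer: $0$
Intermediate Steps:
$X{\left(g,p \right)} = 3 p$
$K{\left(Y \right)} = - 7 \sqrt{Y} + 2 Y^{2}$ ($K{\left(Y \right)} = \left(Y^{2} + Y^{2}\right) - 7 \sqrt{Y} = 2 Y^{2} - 7 \sqrt{Y} = - 7 \sqrt{Y} + 2 Y^{2}$)
$20 K{\left(\frac{X{\left(8,0 \right)}}{30} \right)} = 20 \left(- 7 \sqrt{\frac{3 \cdot 0}{30}} + 2 \left(\frac{3 \cdot 0}{30}\right)^{2}\right) = 20 \left(- 7 \sqrt{0 \cdot \frac{1}{30}} + 2 \left(0 \cdot \frac{1}{30}\right)^{2}\right) = 20 \left(- 7 \sqrt{0} + 2 \cdot 0^{2}\right) = 20 \left(\left(-7\right) 0 + 2 \cdot 0\right) = 20 \left(0 + 0\right) = 20 \cdot 0 = 0$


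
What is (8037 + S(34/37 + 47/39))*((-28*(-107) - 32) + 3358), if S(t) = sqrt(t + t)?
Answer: 50809914 + 6322*sqrt(8845590)/1443 ≈ 5.0823e+7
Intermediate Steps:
S(t) = sqrt(2)*sqrt(t) (S(t) = sqrt(2*t) = sqrt(2)*sqrt(t))
(8037 + S(34/37 + 47/39))*((-28*(-107) - 32) + 3358) = (8037 + sqrt(2)*sqrt(34/37 + 47/39))*((-28*(-107) - 32) + 3358) = (8037 + sqrt(2)*sqrt(34*(1/37) + 47*(1/39)))*((2996 - 32) + 3358) = (8037 + sqrt(2)*sqrt(34/37 + 47/39))*(2964 + 3358) = (8037 + sqrt(2)*sqrt(3065/1443))*6322 = (8037 + sqrt(2)*(sqrt(4422795)/1443))*6322 = (8037 + sqrt(8845590)/1443)*6322 = 50809914 + 6322*sqrt(8845590)/1443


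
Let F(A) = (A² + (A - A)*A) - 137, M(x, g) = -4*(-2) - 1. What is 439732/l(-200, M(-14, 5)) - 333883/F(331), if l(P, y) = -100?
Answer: -12037655667/2735600 ≈ -4400.4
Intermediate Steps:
M(x, g) = 7 (M(x, g) = 8 - 1 = 7)
F(A) = -137 + A² (F(A) = (A² + 0*A) - 137 = (A² + 0) - 137 = A² - 137 = -137 + A²)
439732/l(-200, M(-14, 5)) - 333883/F(331) = 439732/(-100) - 333883/(-137 + 331²) = 439732*(-1/100) - 333883/(-137 + 109561) = -109933/25 - 333883/109424 = -12037655667/2735600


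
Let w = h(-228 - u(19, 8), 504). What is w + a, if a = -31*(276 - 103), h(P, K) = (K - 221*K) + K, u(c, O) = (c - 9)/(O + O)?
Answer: -115739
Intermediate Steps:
u(c, O) = (-9 + c)/(2*O) (u(c, O) = (-9 + c)/((2*O)) = (-9 + c)*(1/(2*O)) = (-9 + c)/(2*O))
h(P, K) = -219*K (h(P, K) = -220*K + K = -219*K)
w = -110376 (w = -219*504 = -110376)
a = -5363 (a = -31*173 = -5363)
w + a = -110376 - 5363 = -115739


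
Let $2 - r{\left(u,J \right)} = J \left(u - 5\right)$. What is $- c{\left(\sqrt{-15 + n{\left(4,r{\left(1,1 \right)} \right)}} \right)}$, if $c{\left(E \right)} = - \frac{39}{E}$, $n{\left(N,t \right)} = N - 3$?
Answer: $- \frac{39 i \sqrt{14}}{14} \approx - 10.423 i$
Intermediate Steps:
$r{\left(u,J \right)} = 2 - J \left(-5 + u\right)$ ($r{\left(u,J \right)} = 2 - J \left(u - 5\right) = 2 - J \left(-5 + u\right)$)
$n{\left(N,t \right)} = -3 + N$
$- c{\left(\sqrt{-15 + n{\left(4,r{\left(1,1 \right)} \right)}} \right)} = - \frac{-39}{\sqrt{-15 + \left(-3 + 4\right)}} = - \frac{-39}{\sqrt{-15 + 1}} = - \frac{-39}{\sqrt{-14}} = - \frac{-39}{i \sqrt{14}} = - \left(-39\right) \left(- \frac{i \sqrt{14}}{14}\right) = - \frac{39 i \sqrt{14}}{14}$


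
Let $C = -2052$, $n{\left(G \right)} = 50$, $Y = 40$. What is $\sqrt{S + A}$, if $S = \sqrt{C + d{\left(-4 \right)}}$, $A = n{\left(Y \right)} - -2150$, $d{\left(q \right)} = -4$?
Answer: $\sqrt{2200 + 2 i \sqrt{514}} \approx 46.907 + 0.4833 i$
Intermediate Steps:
$A = 2200$ ($A = 50 - -2150 = 50 + 2150 = 2200$)
$S = 2 i \sqrt{514}$ ($S = \sqrt{-2052 - 4} = \sqrt{-2056} = 2 i \sqrt{514} \approx 45.343 i$)
$\sqrt{S + A} = \sqrt{2 i \sqrt{514} + 2200} = \sqrt{2200 + 2 i \sqrt{514}}$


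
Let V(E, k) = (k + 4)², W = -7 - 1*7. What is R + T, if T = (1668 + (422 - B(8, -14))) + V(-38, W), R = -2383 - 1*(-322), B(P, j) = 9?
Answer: 120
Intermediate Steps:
W = -14 (W = -7 - 7 = -14)
R = -2061 (R = -2383 + 322 = -2061)
V(E, k) = (4 + k)²
T = 2181 (T = (1668 + (422 - 1*9)) + (4 - 14)² = (1668 + (422 - 9)) + (-10)² = (1668 + 413) + 100 = 2081 + 100 = 2181)
R + T = -2061 + 2181 = 120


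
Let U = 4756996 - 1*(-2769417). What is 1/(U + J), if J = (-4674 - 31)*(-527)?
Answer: 1/10005948 ≈ 9.9941e-8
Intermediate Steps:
J = 2479535 (J = -4705*(-527) = 2479535)
U = 7526413 (U = 4756996 + 2769417 = 7526413)
1/(U + J) = 1/(7526413 + 2479535) = 1/10005948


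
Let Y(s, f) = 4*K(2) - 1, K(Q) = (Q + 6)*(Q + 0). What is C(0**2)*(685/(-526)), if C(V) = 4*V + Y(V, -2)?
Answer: -43155/526 ≈ -82.044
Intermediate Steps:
K(Q) = Q*(6 + Q) (K(Q) = (6 + Q)*Q = Q*(6 + Q))
Y(s, f) = 63 (Y(s, f) = 4*(2*(6 + 2)) - 1 = 4*(2*8) - 1 = 4*16 - 1 = 64 - 1 = 63)
C(V) = 63 + 4*V (C(V) = 4*V + 63 = 63 + 4*V)
C(0**2)*(685/(-526)) = (63 + 4*0**2)*(685/(-526)) = (63 + 4*0)*(685*(-1/526)) = (63 + 0)*(-685/526) = 63*(-685/526) = -43155/526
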